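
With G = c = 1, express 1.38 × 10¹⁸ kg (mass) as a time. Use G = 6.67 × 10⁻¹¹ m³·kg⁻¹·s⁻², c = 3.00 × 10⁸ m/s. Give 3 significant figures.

Mass → time via G/c³.
1.38 × 10¹⁸ kg × (G/c³) = 3.41 × 10⁻¹⁸ s

3.41 × 10⁻¹⁸ s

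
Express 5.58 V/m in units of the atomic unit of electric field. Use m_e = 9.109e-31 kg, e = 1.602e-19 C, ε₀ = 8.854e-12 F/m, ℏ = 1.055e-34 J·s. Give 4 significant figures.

1.088e-11

atomic unit of electric field: E_au = E_h/(e a₀) = m_e²e⁵/((4πε₀)³ℏ⁴) = 5.131e11 V/m.
5.58 / 5.131e11 = 1.088e-11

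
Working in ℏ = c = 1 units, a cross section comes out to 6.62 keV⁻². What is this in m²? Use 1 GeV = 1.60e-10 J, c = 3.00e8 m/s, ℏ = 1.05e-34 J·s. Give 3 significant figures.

Area is [L]² = [E]⁻²·(ℏc)²; restore (ℏc)².
1 GeV⁻² → (ℏc)² × (1 GeV in J)⁻² = 3.88e-32 m².
Convert the energy scale: 6.62 keV⁻² = 6.62e12 GeV⁻².
Result: 6.62e12 × 3.88e-32 = 2.57e-19 m².

2.57e-19 m²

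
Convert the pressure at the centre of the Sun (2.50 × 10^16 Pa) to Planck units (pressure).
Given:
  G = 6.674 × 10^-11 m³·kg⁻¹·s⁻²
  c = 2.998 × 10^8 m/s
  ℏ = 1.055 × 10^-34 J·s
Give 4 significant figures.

5.397 × 10^-98

Planck pressure: p_P = c⁷/(ℏG²) = 4.632 × 10^113 Pa.
2.50 × 10^16 / 4.632 × 10^113 = 5.397 × 10^-98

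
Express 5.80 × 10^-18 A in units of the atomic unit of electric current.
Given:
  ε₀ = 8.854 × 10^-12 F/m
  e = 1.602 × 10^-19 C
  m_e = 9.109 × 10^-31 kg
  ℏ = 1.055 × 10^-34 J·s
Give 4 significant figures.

8.772 × 10^-16

atomic unit of electric current: I_au = e E_h/ℏ = m_e e⁵/((4πε₀)²ℏ³) = 6.612 × 10^-3 A.
5.80 × 10^-18 / 6.612 × 10^-3 = 8.772 × 10^-16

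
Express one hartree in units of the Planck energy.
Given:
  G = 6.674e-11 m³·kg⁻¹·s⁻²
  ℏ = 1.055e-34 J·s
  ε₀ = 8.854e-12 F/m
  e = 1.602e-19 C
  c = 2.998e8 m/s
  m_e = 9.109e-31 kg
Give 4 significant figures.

2.225e-27

hartree: E_h = m_e e⁴/(4πε₀ℏ)² = 4.354e-18 J
Planck energy: E_P = √(ℏc⁵/G) = 1.957e9 J
ratio = 4.354e-18 / 1.957e9 = 2.225e-27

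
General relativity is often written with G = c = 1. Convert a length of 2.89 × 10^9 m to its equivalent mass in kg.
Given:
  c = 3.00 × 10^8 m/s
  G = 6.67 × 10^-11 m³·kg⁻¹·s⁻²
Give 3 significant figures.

Length → mass via c²/G.
2.89 × 10^9 m × (c²/G) = 3.90 × 10^36 kg

3.90 × 10^36 kg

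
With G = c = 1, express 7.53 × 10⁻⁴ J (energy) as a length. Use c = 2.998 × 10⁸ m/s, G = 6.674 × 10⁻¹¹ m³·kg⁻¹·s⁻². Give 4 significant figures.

6.221 × 10⁻⁴⁸ m

Energy → length via G/c⁴.
7.53 × 10⁻⁴ J × (G/c⁴) = 6.221 × 10⁻⁴⁸ m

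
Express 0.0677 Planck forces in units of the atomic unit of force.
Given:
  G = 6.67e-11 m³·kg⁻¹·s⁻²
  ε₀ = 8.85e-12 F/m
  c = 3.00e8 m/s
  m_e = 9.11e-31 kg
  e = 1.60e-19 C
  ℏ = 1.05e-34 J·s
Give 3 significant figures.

Planck force: F_P = c⁴/G = 1.21e44 N
atomic unit of force: F_au = E_h/a₀ = m_e²e⁶/((4πε₀)³ℏ⁴) = 8.33e-8 N
0.0677 × 1.21e44 / 8.33e-8 = 9.87e49

9.87e49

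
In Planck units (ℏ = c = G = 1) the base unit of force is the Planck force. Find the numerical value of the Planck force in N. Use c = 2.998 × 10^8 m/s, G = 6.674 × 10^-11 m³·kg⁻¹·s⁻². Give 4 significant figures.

1.210 × 10^44 N

F_P = c⁴/G
  = 8.078 × 10^33 / 6.674 × 10^-11
  = 1.210 × 10^44 N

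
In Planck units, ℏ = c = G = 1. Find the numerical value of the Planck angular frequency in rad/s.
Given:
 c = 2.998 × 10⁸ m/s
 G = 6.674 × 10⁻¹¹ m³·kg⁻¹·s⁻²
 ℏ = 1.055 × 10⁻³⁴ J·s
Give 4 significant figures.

From ℏ = c = G = 1 the angular frequency scale is ω_P = √(c⁵/(ℏG)).
  = √(3.440 × 10⁸⁶)
  = 1.855 × 10⁴³ rad/s

1.855 × 10⁴³ rad/s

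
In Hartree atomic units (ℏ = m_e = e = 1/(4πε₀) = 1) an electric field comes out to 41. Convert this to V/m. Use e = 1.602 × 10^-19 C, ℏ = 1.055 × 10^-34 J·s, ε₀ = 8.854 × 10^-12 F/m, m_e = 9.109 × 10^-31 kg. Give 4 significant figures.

One atomic unit of electric field: E_au = E_h/(e a₀) = m_e²e⁵/((4πε₀)³ℏ⁴) = 5.131 × 10^11 V/m.
41 × 5.131 × 10^11 V/m = 2.104 × 10^13 V/m

2.104 × 10^13 V/m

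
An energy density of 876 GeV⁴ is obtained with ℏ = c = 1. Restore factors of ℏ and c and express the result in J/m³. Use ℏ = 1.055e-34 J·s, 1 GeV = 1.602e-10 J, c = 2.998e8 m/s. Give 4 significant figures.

1.823e40 J/m³

[E]/[L]³ = [E]⁴/(ℏc)³; restore (ℏc)⁻³.
1 GeV⁴ → 1/(ℏc)³ × (1 GeV in J)⁴ = 2.082e37 J/m³.
Result: 876 × 2.082e37 = 1.823e40 J/m³.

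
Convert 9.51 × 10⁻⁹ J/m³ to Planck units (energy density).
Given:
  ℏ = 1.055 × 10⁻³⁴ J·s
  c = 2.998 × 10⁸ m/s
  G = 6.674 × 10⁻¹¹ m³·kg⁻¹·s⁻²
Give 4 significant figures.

2.053 × 10⁻¹²²

Planck energy density: u_P = c⁷/(ℏG²) = 4.632 × 10¹¹³ J/m³.
9.51 × 10⁻⁹ / 4.632 × 10¹¹³ = 2.053 × 10⁻¹²²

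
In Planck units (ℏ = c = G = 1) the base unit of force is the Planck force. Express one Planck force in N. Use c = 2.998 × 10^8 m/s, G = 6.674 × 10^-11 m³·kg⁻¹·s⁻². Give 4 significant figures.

F_P = c⁴/G
  = 8.078 × 10^33 / 6.674 × 10^-11
  = 1.210 × 10^44 N

1.210 × 10^44 N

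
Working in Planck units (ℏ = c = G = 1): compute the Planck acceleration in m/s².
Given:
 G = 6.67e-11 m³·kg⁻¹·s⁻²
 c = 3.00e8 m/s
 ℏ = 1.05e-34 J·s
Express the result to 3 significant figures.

5.59e51 m/s²

Dimensional analysis gives a_P = √(c⁷/(ℏG)).
  = √(3.12e103)
  = 5.59e51 m/s²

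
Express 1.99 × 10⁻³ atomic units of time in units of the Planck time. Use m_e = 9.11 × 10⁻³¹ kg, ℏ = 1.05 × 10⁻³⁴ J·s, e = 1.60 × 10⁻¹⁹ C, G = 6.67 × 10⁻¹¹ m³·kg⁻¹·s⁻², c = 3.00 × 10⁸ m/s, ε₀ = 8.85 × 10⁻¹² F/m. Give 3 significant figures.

atomic unit of time: τ_au = (4πε₀)²ℏ³/(m_e e⁴) = 2.40 × 10⁻¹⁷ s
Planck time: t_P = √(ℏG/c⁵) = 5.37 × 10⁻⁴⁴ s
1.99 × 10⁻³ × 2.40 × 10⁻¹⁷ / 5.37 × 10⁻⁴⁴ = 8.89 × 10²³

8.89 × 10²³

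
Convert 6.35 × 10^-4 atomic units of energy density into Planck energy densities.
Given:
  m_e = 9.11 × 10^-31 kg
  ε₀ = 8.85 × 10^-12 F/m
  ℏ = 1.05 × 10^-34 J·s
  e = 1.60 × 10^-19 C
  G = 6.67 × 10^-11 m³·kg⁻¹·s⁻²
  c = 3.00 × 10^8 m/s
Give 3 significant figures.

atomic unit of energy density: u_au = E_h/a₀³ = m_e⁴e¹⁰/((4πε₀)⁵ℏ⁸) = 3.01 × 10^13 J/m³
Planck energy density: u_P = c⁷/(ℏG²) = 4.68 × 10^113 J/m³
6.35 × 10^-4 × 3.01 × 10^13 / 4.68 × 10^113 = 4.09 × 10^-104

4.09 × 10^-104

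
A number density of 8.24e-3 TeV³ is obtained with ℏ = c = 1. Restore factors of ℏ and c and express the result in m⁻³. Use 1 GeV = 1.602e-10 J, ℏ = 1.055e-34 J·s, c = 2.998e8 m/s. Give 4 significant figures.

Number density is [L]⁻³ = [E]³/(ℏc)³.
1 GeV³ → 1/(ℏc)³ × (1 GeV in J)³ = 1.299e47 m⁻³.
Convert the energy scale: 8.24e-3 TeV³ = 8.24e6 GeV³.
Result: 8.24e6 × 1.299e47 = 1.071e54 m⁻³.

1.071e54 m⁻³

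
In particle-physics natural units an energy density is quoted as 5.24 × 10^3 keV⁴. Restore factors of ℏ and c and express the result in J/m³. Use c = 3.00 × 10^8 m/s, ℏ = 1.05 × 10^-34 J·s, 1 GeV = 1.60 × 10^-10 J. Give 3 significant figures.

1.10 × 10^17 J/m³

[E]/[L]³ = [E]⁴/(ℏc)³; restore (ℏc)⁻³.
1 GeV⁴ → 1/(ℏc)³ × (1 GeV in J)⁴ = 2.10 × 10^37 J/m³.
Convert the energy scale: 5.24 × 10^3 keV⁴ = 5.24 × 10^-21 GeV⁴.
Result: 5.24 × 10^-21 × 2.10 × 10^37 = 1.10 × 10^17 J/m³.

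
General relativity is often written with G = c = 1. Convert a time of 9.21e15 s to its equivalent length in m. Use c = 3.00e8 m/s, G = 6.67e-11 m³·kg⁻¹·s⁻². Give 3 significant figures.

2.76e24 m

Time → length via c.
9.21e15 s × (c) = 2.76e24 m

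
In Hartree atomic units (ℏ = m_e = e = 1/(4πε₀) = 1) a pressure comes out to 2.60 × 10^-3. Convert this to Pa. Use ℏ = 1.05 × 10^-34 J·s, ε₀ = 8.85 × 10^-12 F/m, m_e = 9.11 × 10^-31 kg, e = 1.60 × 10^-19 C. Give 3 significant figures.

One atomic unit of pressure: P_au = E_h/a₀³ = m_e⁴e¹⁰/((4πε₀)⁵ℏ⁸) = 3.01 × 10^13 Pa.
2.60 × 10^-3 × 3.01 × 10^13 Pa = 7.83 × 10^10 Pa

7.83 × 10^10 Pa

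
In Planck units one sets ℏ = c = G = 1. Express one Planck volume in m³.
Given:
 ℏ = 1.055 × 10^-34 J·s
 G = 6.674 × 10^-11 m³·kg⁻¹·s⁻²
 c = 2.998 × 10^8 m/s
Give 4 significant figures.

4.224 × 10^-105 m³

V_P = (ℏG/c³)^(3/2)
  = √(1.784 × 10^-209)
  = 4.224 × 10^-105 m³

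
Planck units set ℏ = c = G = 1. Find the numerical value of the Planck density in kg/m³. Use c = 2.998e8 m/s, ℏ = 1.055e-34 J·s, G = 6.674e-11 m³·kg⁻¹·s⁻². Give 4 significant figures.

5.154e96 kg/m³

The unique combination of the constants set to 1 with dimensions of density is ρ_P = c⁵/(ℏG²).
  = 2.422e42 / 4.699e-55
  = 5.154e96 kg/m³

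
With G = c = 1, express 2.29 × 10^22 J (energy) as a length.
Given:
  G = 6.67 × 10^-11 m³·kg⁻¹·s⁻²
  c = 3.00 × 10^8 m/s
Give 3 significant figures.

Energy → length via G/c⁴.
2.29 × 10^22 J × (G/c⁴) = 1.89 × 10^-22 m

1.89 × 10^-22 m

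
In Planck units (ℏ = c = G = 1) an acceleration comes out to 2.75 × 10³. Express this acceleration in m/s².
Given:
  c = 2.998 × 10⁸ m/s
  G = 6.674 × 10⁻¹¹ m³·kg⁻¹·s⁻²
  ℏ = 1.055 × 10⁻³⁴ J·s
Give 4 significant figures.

1.529 × 10⁵⁵ m/s²

One Planck acceleration: a_P = √(c⁷/(ℏG)) = 5.560 × 10⁵¹ m/s².
2.75 × 10³ × 5.560 × 10⁵¹ m/s² = 1.529 × 10⁵⁵ m/s²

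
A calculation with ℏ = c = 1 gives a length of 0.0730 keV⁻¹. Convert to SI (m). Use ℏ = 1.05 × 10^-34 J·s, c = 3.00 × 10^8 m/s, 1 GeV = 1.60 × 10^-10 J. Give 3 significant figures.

A length is [E]⁻¹ in ℏ=c=1; restore one factor of ℏc.
1 GeV⁻¹ → ℏc × (1 GeV in J)⁻¹ = 1.97 × 10^-16 m.
Convert the energy scale: 0.0730 keV⁻¹ = 7.30 × 10^4 GeV⁻¹.
Result: 7.30 × 10^4 × 1.97 × 10^-16 = 1.44 × 10^-11 m.

1.44 × 10^-11 m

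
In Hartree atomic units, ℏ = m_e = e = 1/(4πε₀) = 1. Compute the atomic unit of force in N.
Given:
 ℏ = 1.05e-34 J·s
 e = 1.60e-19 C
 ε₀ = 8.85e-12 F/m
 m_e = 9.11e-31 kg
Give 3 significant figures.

Dimensional analysis gives F_au = E_h/a₀ = m_e²e⁶/((4πε₀)³ℏ⁴).
E_h = 4.38e-18 J
a₀ = 5.26e-11 m
E_h/a₀ = 8.33e-8 N

8.33e-8 N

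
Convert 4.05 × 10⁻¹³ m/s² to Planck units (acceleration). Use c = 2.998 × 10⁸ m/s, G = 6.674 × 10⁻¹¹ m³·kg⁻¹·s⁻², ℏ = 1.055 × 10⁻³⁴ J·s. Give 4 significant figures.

Planck acceleration: a_P = √(c⁷/(ℏG)) = 5.560 × 10⁵¹ m/s².
4.05 × 10⁻¹³ / 5.560 × 10⁵¹ = 7.284 × 10⁻⁶⁵

7.284 × 10⁻⁶⁵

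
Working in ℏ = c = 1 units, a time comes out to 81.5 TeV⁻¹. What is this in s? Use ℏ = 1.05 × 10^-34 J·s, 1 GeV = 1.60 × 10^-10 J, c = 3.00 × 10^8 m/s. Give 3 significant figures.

5.35 × 10^-26 s

A time is [E]⁻¹ in ℏ=c=1; restore one factor of ℏ.
1 GeV⁻¹ → ℏ × (1 GeV in J)⁻¹ = 6.56 × 10^-25 s.
Convert the energy scale: 81.5 TeV⁻¹ = 0.0815 GeV⁻¹.
Result: 0.0815 × 6.56 × 10^-25 = 5.35 × 10^-26 s.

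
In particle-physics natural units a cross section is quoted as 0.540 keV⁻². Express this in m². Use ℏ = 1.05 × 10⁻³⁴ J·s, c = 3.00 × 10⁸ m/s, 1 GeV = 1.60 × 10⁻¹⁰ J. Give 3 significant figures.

2.09 × 10⁻²⁰ m²

Area is [L]² = [E]⁻²·(ℏc)²; restore (ℏc)².
1 GeV⁻² → (ℏc)² × (1 GeV in J)⁻² = 3.88 × 10⁻³² m².
Convert the energy scale: 0.540 keV⁻² = 5.40 × 10¹¹ GeV⁻².
Result: 5.40 × 10¹¹ × 3.88 × 10⁻³² = 2.09 × 10⁻²⁰ m².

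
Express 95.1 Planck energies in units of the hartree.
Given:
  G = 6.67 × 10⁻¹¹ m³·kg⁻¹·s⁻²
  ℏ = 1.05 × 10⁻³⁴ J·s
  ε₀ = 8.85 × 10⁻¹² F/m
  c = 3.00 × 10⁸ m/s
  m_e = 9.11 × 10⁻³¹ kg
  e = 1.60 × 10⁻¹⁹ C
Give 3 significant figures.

4.25 × 10²⁸

Planck energy: E_P = √(ℏc⁵/G) = 1.96 × 10⁹ J
hartree: E_h = m_e e⁴/(4πε₀ℏ)² = 4.38 × 10⁻¹⁸ J
95.1 × 1.96 × 10⁹ / 4.38 × 10⁻¹⁸ = 4.25 × 10²⁸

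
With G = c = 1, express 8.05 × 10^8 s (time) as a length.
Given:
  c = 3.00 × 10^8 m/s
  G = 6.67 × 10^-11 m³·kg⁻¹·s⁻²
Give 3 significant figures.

2.42 × 10^17 m

Time → length via c.
8.05 × 10^8 s × (c) = 2.42 × 10^17 m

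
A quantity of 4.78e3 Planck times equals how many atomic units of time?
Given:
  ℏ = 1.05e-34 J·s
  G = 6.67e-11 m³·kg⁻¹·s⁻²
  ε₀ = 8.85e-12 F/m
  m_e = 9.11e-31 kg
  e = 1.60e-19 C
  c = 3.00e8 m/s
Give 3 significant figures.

Planck time: t_P = √(ℏG/c⁵) = 5.37e-44 s
atomic unit of time: τ_au = (4πε₀)²ℏ³/(m_e e⁴) = 2.40e-17 s
4.78e3 × 5.37e-44 / 2.40e-17 = 1.07e-23

1.07e-23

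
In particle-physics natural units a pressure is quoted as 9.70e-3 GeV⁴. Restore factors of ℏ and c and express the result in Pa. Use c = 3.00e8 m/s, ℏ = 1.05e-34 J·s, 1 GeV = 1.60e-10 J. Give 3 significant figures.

2.03e35 Pa

Pressure is [E]/[L]³ = [E]⁴/(ℏc)³.
1 GeV⁴ → 1/(ℏc)³ × (1 GeV in J)⁴ = 2.10e37 Pa.
Result: 9.70e-3 × 2.10e37 = 2.03e35 Pa.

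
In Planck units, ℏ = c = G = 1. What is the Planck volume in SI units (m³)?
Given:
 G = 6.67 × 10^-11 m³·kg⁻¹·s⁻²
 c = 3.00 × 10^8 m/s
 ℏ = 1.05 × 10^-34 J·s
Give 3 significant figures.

4.18 × 10^-105 m³

Dimensional analysis gives V_P = (ℏG/c³)^(3/2).
  = √(1.75 × 10^-209)
  = 4.18 × 10^-105 m³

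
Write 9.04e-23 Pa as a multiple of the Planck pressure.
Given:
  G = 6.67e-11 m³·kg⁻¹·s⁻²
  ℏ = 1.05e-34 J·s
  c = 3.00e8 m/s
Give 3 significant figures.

Planck pressure: p_P = c⁷/(ℏG²) = 4.68e113 Pa.
9.04e-23 / 4.68e113 = 1.93e-136

1.93e-136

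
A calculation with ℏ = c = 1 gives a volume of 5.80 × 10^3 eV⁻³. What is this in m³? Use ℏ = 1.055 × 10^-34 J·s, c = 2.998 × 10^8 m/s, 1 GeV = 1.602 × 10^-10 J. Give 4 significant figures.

Volume is [L]³ = [E]⁻³·(ℏc)³.
1 GeV⁻³ → (ℏc)³ × (1 GeV in J)⁻³ = 7.696 × 10^-48 m³.
Convert the energy scale: 5.80 × 10^3 eV⁻³ = 5.80 × 10^30 GeV⁻³.
Result: 5.80 × 10^30 × 7.696 × 10^-48 = 4.464 × 10^-17 m³.

4.464 × 10^-17 m³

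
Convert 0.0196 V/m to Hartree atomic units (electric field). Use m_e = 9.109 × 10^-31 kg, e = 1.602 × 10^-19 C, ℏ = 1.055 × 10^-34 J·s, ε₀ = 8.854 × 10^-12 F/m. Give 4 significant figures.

3.820 × 10^-14

atomic unit of electric field: E_au = E_h/(e a₀) = m_e²e⁵/((4πε₀)³ℏ⁴) = 5.131 × 10^11 V/m.
0.0196 / 5.131 × 10^11 = 3.820 × 10^-14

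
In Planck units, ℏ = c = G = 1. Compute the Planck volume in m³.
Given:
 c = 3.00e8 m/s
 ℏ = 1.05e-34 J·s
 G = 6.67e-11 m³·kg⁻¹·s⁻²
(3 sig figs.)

From ℏ = c = G = 1 the volume scale is V_P = (ℏG/c³)^(3/2).
  = √(1.75e-209)
  = 4.18e-105 m³

4.18e-105 m³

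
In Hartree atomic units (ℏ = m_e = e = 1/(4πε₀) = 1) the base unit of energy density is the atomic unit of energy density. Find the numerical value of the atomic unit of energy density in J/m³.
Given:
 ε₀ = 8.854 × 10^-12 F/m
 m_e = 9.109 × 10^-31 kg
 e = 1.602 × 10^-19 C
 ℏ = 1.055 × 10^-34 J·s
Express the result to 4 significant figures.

2.929 × 10^13 J/m³

u_au = E_h/a₀³ = m_e⁴e¹⁰/((4πε₀)⁵ℏ⁸)
E_h = 4.354 × 10^-18 J
a₀ = 5.297 × 10^-11 m
E_h/a₀³ = 2.929 × 10^13 J/m³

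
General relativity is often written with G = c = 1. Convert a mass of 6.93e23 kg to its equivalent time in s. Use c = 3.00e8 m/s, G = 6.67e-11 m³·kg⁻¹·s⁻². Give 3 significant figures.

1.71e-12 s

Mass → time via G/c³.
6.93e23 kg × (G/c³) = 1.71e-12 s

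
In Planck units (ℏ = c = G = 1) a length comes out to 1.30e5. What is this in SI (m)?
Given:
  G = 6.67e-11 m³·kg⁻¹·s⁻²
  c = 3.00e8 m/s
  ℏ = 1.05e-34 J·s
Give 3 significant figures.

One Planck length: ℓ_P = √(ℏG/c³) = 1.61e-35 m.
1.30e5 × 1.61e-35 m = 2.09e-30 m

2.09e-30 m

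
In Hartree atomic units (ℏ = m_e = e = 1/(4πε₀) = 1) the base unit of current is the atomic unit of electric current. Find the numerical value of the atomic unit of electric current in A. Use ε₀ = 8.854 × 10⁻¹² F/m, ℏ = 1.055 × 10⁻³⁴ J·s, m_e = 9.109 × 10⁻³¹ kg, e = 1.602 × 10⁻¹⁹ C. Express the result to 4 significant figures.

I_au = e E_h/ℏ = m_e e⁵/((4πε₀)²ℏ³)
E_h = 4.354 × 10⁻¹⁸ J
e·E_h/ℏ = 6.612 × 10⁻³ A

6.612 × 10⁻³ A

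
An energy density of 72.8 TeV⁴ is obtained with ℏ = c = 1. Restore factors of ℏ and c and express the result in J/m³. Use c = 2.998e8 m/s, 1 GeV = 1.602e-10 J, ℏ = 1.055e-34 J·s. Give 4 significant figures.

1.515e51 J/m³

[E]/[L]³ = [E]⁴/(ℏc)³; restore (ℏc)⁻³.
1 GeV⁴ → 1/(ℏc)³ × (1 GeV in J)⁴ = 2.082e37 J/m³.
Convert the energy scale: 72.8 TeV⁴ = 7.28e13 GeV⁴.
Result: 7.28e13 × 2.082e37 = 1.515e51 J/m³.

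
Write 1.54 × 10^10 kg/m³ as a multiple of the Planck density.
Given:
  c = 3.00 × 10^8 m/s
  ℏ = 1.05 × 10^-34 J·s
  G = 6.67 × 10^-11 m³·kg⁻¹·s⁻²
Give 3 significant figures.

Planck density: ρ_P = c⁵/(ℏG²) = 5.20 × 10^96 kg/m³.
1.54 × 10^10 / 5.20 × 10^96 = 2.96 × 10^-87

2.96 × 10^-87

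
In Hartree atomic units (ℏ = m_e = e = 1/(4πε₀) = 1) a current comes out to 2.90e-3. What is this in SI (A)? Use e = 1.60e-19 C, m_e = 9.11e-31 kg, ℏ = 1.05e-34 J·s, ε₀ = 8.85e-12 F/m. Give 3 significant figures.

1.93e-5 A

One atomic unit of electric current: I_au = e E_h/ℏ = m_e e⁵/((4πε₀)²ℏ³) = 6.67e-3 A.
2.90e-3 × 6.67e-3 A = 1.93e-5 A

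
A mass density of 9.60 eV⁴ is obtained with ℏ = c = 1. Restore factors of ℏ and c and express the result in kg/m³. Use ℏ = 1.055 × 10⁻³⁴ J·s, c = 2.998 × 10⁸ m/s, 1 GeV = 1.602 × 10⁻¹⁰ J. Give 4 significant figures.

Mass density is [E]/(c²[L]³) = [E]⁴/(ℏ³c⁵).
1 GeV⁴ → 1/(ℏ³c⁵) × (1 GeV in J)⁴ = 2.316 × 10²⁰ kg/m³.
Convert the energy scale: 9.60 eV⁴ = 9.60 × 10⁻³⁶ GeV⁴.
Result: 9.60 × 10⁻³⁶ × 2.316 × 10²⁰ = 2.223 × 10⁻¹⁵ kg/m³.

2.223 × 10⁻¹⁵ kg/m³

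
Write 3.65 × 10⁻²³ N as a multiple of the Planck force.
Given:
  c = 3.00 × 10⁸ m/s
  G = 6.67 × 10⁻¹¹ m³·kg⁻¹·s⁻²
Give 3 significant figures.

Planck force: F_P = c⁴/G = 1.21 × 10⁴⁴ N.
3.65 × 10⁻²³ / 1.21 × 10⁴⁴ = 3.01 × 10⁻⁶⁷

3.01 × 10⁻⁶⁷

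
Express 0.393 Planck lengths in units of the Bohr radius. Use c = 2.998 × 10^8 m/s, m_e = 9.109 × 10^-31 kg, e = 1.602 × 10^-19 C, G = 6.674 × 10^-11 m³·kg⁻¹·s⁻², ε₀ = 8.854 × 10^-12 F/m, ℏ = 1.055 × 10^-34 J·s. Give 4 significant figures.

Planck length: ℓ_P = √(ℏG/c³) = 1.616 × 10^-35 m
Bohr radius: a₀ = 4πε₀ℏ²/(m_e e²) = 5.297 × 10^-11 m
0.393 × 1.616 × 10^-35 / 5.297 × 10^-11 = 1.199 × 10^-25

1.199 × 10^-25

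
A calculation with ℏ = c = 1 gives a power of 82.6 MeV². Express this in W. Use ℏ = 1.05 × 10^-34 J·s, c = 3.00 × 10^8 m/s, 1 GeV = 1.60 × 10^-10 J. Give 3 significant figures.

2.01 × 10^10 W

Power is [E]/[T] = [E]²/ℏ.
1 GeV² → 1/ℏ × (1 GeV in J)² = 2.44 × 10^14 W.
Convert the energy scale: 82.6 MeV² = 8.26 × 10^-5 GeV².
Result: 8.26 × 10^-5 × 2.44 × 10^14 = 2.01 × 10^10 W.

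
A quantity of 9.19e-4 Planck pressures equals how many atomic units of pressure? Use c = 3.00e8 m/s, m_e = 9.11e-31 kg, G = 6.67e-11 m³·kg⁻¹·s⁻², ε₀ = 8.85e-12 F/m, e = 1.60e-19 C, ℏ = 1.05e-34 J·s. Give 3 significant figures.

1.43e97

Planck pressure: p_P = c⁷/(ℏG²) = 4.68e113 Pa
atomic unit of pressure: P_au = E_h/a₀³ = m_e⁴e¹⁰/((4πε₀)⁵ℏ⁸) = 3.01e13 Pa
9.19e-4 × 4.68e113 / 3.01e13 = 1.43e97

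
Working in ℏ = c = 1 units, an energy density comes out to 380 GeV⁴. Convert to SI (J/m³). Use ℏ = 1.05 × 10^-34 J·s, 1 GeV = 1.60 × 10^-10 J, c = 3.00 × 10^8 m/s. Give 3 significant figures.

7.97 × 10^39 J/m³

[E]/[L]³ = [E]⁴/(ℏc)³; restore (ℏc)⁻³.
1 GeV⁴ → 1/(ℏc)³ × (1 GeV in J)⁴ = 2.10 × 10^37 J/m³.
Result: 380 × 2.10 × 10^37 = 7.97 × 10^39 J/m³.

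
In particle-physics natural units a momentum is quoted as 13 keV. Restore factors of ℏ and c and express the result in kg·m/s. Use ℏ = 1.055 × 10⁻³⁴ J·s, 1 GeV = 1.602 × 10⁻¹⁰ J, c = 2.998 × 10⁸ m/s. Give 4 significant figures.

Momentum is [E]/c; divide by c.
1 GeV → 1/c × (1 GeV in J) = 5.344 × 10⁻¹⁹ kg·m/s.
Convert the energy scale: 13 keV = 1.30 × 10⁻⁵ GeV.
Result: 1.30 × 10⁻⁵ × 5.344 × 10⁻¹⁹ = 6.947 × 10⁻²⁴ kg·m/s.

6.947 × 10⁻²⁴ kg·m/s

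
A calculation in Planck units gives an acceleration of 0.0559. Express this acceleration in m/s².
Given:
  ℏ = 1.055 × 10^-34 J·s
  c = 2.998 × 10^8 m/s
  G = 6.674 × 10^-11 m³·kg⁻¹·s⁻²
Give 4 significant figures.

One Planck acceleration: a_P = √(c⁷/(ℏG)) = 5.560 × 10^51 m/s².
0.0559 × 5.560 × 10^51 m/s² = 3.108 × 10^50 m/s²

3.108 × 10^50 m/s²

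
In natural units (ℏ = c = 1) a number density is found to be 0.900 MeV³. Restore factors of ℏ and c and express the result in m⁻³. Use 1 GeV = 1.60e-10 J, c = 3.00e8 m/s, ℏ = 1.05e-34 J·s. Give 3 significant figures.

1.18e38 m⁻³

Number density is [L]⁻³ = [E]³/(ℏc)³.
1 GeV³ → 1/(ℏc)³ × (1 GeV in J)³ = 1.31e47 m⁻³.
Convert the energy scale: 0.900 MeV³ = 9.00e-10 GeV³.
Result: 9.00e-10 × 1.31e47 = 1.18e38 m⁻³.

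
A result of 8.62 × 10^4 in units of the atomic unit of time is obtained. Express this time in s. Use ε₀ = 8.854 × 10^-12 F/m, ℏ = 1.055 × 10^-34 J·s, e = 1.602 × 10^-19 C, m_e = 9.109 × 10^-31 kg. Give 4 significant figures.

One atomic unit of time: τ_au = (4πε₀)²ℏ³/(m_e e⁴) = 2.423 × 10^-17 s.
8.62 × 10^4 × 2.423 × 10^-17 s = 2.089 × 10^-12 s

2.089 × 10^-12 s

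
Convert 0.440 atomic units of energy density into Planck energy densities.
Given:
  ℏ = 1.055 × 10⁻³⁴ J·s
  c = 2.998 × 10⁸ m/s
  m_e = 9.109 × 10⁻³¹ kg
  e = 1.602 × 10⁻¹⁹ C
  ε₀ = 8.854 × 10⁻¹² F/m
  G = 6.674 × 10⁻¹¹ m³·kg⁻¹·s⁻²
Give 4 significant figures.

2.782 × 10⁻¹⁰¹

atomic unit of energy density: u_au = E_h/a₀³ = m_e⁴e¹⁰/((4πε₀)⁵ℏ⁸) = 2.929 × 10¹³ J/m³
Planck energy density: u_P = c⁷/(ℏG²) = 4.632 × 10¹¹³ J/m³
0.440 × 2.929 × 10¹³ / 4.632 × 10¹¹³ = 2.782 × 10⁻¹⁰¹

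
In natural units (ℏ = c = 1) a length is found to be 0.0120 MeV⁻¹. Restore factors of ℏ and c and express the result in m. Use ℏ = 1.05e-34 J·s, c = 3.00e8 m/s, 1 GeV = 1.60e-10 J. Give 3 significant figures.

A length is [E]⁻¹ in ℏ=c=1; restore one factor of ℏc.
1 GeV⁻¹ → ℏc × (1 GeV in J)⁻¹ = 1.97e-16 m.
Convert the energy scale: 0.0120 MeV⁻¹ = 12 GeV⁻¹.
Result: 12 × 1.97e-16 = 2.36e-15 m.

2.36e-15 m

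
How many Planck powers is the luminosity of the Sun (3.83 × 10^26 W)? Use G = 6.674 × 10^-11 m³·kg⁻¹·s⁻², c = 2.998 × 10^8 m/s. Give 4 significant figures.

Planck power: P_P = c⁵/G = 3.629 × 10^52 W.
3.83 × 10^26 / 3.629 × 10^52 = 1.055 × 10^-26

1.055 × 10^-26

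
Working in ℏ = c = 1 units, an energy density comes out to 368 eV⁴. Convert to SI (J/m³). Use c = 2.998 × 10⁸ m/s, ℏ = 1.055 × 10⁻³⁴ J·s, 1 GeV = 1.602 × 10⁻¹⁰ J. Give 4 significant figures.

[E]/[L]³ = [E]⁴/(ℏc)³; restore (ℏc)⁻³.
1 GeV⁴ → 1/(ℏc)³ × (1 GeV in J)⁴ = 2.082 × 10³⁷ J/m³.
Convert the energy scale: 368 eV⁴ = 3.68 × 10⁻³⁴ GeV⁴.
Result: 3.68 × 10⁻³⁴ × 2.082 × 10³⁷ = 7.660 × 10³ J/m³.

7.660 × 10³ J/m³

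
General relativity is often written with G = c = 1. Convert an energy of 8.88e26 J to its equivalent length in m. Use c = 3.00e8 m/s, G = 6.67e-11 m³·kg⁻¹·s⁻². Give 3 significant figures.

7.31e-18 m

Energy → length via G/c⁴.
8.88e26 J × (G/c⁴) = 7.31e-18 m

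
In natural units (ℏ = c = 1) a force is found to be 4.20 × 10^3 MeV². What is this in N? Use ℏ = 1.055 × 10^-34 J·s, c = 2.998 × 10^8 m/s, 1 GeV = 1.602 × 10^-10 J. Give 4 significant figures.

Force is [E]/[L] = [E]²/(ℏc); restore (ℏc)⁻¹.
1 GeV² → 1/(ℏc) × (1 GeV in J)² = 8.114 × 10^5 N.
Convert the energy scale: 4.20 × 10^3 MeV² = 4.20 × 10^-3 GeV².
Result: 4.20 × 10^-3 × 8.114 × 10^5 = 3.408 × 10^3 N.

3.408 × 10^3 N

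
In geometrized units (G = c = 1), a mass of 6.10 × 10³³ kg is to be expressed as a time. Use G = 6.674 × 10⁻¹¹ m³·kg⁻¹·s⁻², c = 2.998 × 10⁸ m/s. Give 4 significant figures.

0.01511 s

Mass → time via G/c³.
6.10 × 10³³ kg × (G/c³) = 0.01511 s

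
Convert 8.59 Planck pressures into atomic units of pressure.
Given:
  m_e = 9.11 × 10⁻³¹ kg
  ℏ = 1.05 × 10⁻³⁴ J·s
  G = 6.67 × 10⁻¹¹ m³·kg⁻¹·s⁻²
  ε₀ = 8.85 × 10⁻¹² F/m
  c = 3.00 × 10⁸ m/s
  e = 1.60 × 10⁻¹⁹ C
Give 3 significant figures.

Planck pressure: p_P = c⁷/(ℏG²) = 4.68 × 10¹¹³ Pa
atomic unit of pressure: P_au = E_h/a₀³ = m_e⁴e¹⁰/((4πε₀)⁵ℏ⁸) = 3.01 × 10¹³ Pa
8.59 × 4.68 × 10¹¹³ / 3.01 × 10¹³ = 1.33 × 10¹⁰¹

1.33 × 10¹⁰¹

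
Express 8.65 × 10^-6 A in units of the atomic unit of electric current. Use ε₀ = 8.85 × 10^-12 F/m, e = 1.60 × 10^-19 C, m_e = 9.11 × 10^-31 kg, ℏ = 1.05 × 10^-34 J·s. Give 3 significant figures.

1.30 × 10^-3

atomic unit of electric current: I_au = e E_h/ℏ = m_e e⁵/((4πε₀)²ℏ³) = 6.67 × 10^-3 A.
8.65 × 10^-6 / 6.67 × 10^-3 = 1.30 × 10^-3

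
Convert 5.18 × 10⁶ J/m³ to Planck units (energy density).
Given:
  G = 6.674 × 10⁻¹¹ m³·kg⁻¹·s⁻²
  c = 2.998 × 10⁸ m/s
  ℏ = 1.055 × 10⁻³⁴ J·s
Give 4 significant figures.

Planck energy density: u_P = c⁷/(ℏG²) = 4.632 × 10¹¹³ J/m³.
5.18 × 10⁶ / 4.632 × 10¹¹³ = 1.118 × 10⁻¹⁰⁷

1.118 × 10⁻¹⁰⁷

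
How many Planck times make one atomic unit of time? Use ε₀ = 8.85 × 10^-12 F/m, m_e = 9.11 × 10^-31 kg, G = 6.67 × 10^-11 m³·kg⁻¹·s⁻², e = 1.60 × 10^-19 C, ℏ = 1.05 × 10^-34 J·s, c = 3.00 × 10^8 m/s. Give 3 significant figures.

4.47 × 10^26

atomic unit of time: τ_au = (4πε₀)²ℏ³/(m_e e⁴) = 2.40 × 10^-17 s
Planck time: t_P = √(ℏG/c⁵) = 5.37 × 10^-44 s
ratio = 2.40 × 10^-17 / 5.37 × 10^-44 = 4.47 × 10^26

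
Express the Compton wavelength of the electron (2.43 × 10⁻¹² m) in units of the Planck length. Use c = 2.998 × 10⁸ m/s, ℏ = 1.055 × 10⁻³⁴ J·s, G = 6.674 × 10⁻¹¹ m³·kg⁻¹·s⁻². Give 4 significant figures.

1.503 × 10²³

Planck length: ℓ_P = √(ℏG/c³) = 1.616 × 10⁻³⁵ m.
2.43 × 10⁻¹² / 1.616 × 10⁻³⁵ = 1.503 × 10²³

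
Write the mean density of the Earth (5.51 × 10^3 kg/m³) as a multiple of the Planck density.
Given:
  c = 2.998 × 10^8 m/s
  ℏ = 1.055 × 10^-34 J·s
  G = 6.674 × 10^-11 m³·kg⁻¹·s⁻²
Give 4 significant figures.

Planck density: ρ_P = c⁵/(ℏG²) = 5.154 × 10^96 kg/m³.
5.51 × 10^3 / 5.154 × 10^96 = 1.069 × 10^-93

1.069 × 10^-93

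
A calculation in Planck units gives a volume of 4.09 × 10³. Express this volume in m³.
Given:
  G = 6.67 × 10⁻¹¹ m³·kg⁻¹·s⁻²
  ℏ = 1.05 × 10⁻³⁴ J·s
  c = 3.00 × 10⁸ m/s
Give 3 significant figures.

One Planck volume: V_P = (ℏG/c³)^(3/2) = 4.18 × 10⁻¹⁰⁵ m³.
4.09 × 10³ × 4.18 × 10⁻¹⁰⁵ m³ = 1.71 × 10⁻¹⁰¹ m³

1.71 × 10⁻¹⁰¹ m³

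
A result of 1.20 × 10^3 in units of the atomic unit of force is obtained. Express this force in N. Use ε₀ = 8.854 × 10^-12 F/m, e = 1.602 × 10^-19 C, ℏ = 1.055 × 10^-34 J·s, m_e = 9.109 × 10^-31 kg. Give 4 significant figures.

9.864 × 10^-5 N

One atomic unit of force: F_au = E_h/a₀ = m_e²e⁶/((4πε₀)³ℏ⁴) = 8.220 × 10^-8 N.
1.20 × 10^3 × 8.220 × 10^-8 N = 9.864 × 10^-5 N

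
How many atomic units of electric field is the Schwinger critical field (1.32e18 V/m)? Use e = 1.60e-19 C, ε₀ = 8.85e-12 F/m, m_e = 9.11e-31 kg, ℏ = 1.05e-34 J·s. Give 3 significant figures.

atomic unit of electric field: E_au = E_h/(e a₀) = m_e²e⁵/((4πε₀)³ℏ⁴) = 5.20e11 V/m.
1.32e18 / 5.20e11 = 2.54e6

2.54e6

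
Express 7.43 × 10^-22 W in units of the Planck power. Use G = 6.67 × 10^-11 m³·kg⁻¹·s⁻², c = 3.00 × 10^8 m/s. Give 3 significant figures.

Planck power: P_P = c⁵/G = 3.64 × 10^52 W.
7.43 × 10^-22 / 3.64 × 10^52 = 2.04 × 10^-74

2.04 × 10^-74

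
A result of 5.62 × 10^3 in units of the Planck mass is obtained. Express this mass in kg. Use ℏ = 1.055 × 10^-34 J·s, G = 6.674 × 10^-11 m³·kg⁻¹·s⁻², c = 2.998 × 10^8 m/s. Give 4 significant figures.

One Planck mass: m_P = √(ℏc/G) = 2.177 × 10^-8 kg.
5.62 × 10^3 × 2.177 × 10^-8 kg = 1.223 × 10^-4 kg

1.223 × 10^-4 kg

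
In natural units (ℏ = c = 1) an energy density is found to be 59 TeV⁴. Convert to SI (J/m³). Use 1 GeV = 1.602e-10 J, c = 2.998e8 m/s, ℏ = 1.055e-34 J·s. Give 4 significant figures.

[E]/[L]³ = [E]⁴/(ℏc)³; restore (ℏc)⁻³.
1 GeV⁴ → 1/(ℏc)³ × (1 GeV in J)⁴ = 2.082e37 J/m³.
Convert the energy scale: 59 TeV⁴ = 5.90e13 GeV⁴.
Result: 5.90e13 × 2.082e37 = 1.228e51 J/m³.

1.228e51 J/m³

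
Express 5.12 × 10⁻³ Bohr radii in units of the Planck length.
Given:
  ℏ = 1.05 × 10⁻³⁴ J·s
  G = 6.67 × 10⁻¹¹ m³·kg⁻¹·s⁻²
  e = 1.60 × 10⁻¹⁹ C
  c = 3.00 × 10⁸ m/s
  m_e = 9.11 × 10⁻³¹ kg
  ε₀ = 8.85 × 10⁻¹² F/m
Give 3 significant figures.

Bohr radius: a₀ = 4πε₀ℏ²/(m_e e²) = 5.26 × 10⁻¹¹ m
Planck length: ℓ_P = √(ℏG/c³) = 1.61 × 10⁻³⁵ m
5.12 × 10⁻³ × 5.26 × 10⁻¹¹ / 1.61 × 10⁻³⁵ = 1.67 × 10²²

1.67 × 10²²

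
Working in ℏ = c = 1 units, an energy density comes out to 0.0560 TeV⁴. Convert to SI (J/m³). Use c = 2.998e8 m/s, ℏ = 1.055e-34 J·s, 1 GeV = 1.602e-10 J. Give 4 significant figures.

[E]/[L]³ = [E]⁴/(ℏc)³; restore (ℏc)⁻³.
1 GeV⁴ → 1/(ℏc)³ × (1 GeV in J)⁴ = 2.082e37 J/m³.
Convert the energy scale: 0.0560 TeV⁴ = 5.60e10 GeV⁴.
Result: 5.60e10 × 2.082e37 = 1.166e48 J/m³.

1.166e48 J/m³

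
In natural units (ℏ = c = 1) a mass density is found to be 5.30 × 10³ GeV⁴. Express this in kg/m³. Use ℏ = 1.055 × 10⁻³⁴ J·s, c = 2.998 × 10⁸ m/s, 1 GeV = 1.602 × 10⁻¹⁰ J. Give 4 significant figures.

1.227 × 10²⁴ kg/m³

Mass density is [E]/(c²[L]³) = [E]⁴/(ℏ³c⁵).
1 GeV⁴ → 1/(ℏ³c⁵) × (1 GeV in J)⁴ = 2.316 × 10²⁰ kg/m³.
Result: 5.30 × 10³ × 2.316 × 10²⁰ = 1.227 × 10²⁴ kg/m³.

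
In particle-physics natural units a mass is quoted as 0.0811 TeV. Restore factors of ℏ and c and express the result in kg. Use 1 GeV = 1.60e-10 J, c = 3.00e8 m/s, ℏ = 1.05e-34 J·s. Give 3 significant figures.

1.44e-25 kg

Mass is [E]/c²; divide by c².
1 GeV → 1/c² × (1 GeV in J) = 1.78e-27 kg.
Convert the energy scale: 0.0811 TeV = 81.1 GeV.
Result: 81.1 × 1.78e-27 = 1.44e-25 kg.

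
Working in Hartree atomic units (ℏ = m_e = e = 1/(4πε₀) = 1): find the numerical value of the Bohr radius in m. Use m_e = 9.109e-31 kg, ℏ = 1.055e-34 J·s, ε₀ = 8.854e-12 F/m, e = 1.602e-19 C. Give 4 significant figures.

From ℏ = m_e = e = 1/(4πε₀) = 1 the length scale is a₀ = 4πε₀ℏ²/(m_e e²).
  = 1.238e-78 / 2.338e-68
  = 5.297e-11 m

5.297e-11 m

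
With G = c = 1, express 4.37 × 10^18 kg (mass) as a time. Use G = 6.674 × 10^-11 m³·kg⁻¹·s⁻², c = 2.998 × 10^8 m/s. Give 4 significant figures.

1.082 × 10^-17 s

Mass → time via G/c³.
4.37 × 10^18 kg × (G/c³) = 1.082 × 10^-17 s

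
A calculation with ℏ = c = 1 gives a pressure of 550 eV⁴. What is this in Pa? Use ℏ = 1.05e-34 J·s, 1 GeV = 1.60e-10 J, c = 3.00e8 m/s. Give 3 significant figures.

1.15e4 Pa

Pressure is [E]/[L]³ = [E]⁴/(ℏc)³.
1 GeV⁴ → 1/(ℏc)³ × (1 GeV in J)⁴ = 2.10e37 Pa.
Convert the energy scale: 550 eV⁴ = 5.50e-34 GeV⁴.
Result: 5.50e-34 × 2.10e37 = 1.15e4 Pa.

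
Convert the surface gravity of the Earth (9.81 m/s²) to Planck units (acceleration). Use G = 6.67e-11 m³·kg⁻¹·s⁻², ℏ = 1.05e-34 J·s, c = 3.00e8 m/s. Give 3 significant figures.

1.76e-51

Planck acceleration: a_P = √(c⁷/(ℏG)) = 5.59e51 m/s².
9.81 / 5.59e51 = 1.76e-51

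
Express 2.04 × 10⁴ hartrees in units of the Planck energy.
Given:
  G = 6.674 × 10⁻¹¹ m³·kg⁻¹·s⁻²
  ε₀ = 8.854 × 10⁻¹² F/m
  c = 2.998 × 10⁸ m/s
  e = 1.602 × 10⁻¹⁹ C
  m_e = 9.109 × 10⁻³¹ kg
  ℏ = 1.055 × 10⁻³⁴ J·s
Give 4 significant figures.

hartree: E_h = m_e e⁴/(4πε₀ℏ)² = 4.354 × 10⁻¹⁸ J
Planck energy: E_P = √(ℏc⁵/G) = 1.957 × 10⁹ J
2.04 × 10⁴ × 4.354 × 10⁻¹⁸ / 1.957 × 10⁹ = 4.540 × 10⁻²³

4.540 × 10⁻²³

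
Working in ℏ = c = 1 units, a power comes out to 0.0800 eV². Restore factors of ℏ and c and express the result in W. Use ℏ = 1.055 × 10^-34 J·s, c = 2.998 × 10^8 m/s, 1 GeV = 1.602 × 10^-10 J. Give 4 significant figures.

Power is [E]/[T] = [E]²/ℏ.
1 GeV² → 1/ℏ × (1 GeV in J)² = 2.433 × 10^14 W.
Convert the energy scale: 0.0800 eV² = 8.00 × 10^-20 GeV².
Result: 8.00 × 10^-20 × 2.433 × 10^14 = 1.946 × 10^-5 W.

1.946 × 10^-5 W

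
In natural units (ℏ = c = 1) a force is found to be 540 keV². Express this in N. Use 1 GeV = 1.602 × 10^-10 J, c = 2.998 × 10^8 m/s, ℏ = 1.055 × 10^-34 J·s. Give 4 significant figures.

Force is [E]/[L] = [E]²/(ℏc); restore (ℏc)⁻¹.
1 GeV² → 1/(ℏc) × (1 GeV in J)² = 8.114 × 10^5 N.
Convert the energy scale: 540 keV² = 5.40 × 10^-10 GeV².
Result: 5.40 × 10^-10 × 8.114 × 10^5 = 4.382 × 10^-4 N.

4.382 × 10^-4 N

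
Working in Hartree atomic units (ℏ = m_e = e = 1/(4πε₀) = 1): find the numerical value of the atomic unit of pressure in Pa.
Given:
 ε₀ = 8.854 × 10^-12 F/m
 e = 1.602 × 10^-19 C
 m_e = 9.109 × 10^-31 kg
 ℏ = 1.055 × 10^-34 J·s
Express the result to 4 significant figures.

The unique combination of the constants set to 1 with dimensions of pressure is P_au = E_h/a₀³ = m_e⁴e¹⁰/((4πε₀)⁵ℏ⁸).
E_h = 4.354 × 10^-18 J
a₀ = 5.297 × 10^-11 m
E_h/a₀³ = 2.929 × 10^13 Pa

2.929 × 10^13 Pa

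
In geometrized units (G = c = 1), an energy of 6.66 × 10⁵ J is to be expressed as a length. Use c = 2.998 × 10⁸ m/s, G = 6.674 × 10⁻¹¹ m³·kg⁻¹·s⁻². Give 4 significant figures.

Energy → length via G/c⁴.
6.66 × 10⁵ J × (G/c⁴) = 5.502 × 10⁻³⁹ m

5.502 × 10⁻³⁹ m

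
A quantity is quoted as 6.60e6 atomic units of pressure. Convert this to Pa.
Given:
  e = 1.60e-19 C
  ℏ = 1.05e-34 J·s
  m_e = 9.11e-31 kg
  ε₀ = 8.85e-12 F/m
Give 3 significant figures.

1.99e20 Pa

One atomic unit of pressure: P_au = E_h/a₀³ = m_e⁴e¹⁰/((4πε₀)⁵ℏ⁸) = 3.01e13 Pa.
6.60e6 × 3.01e13 Pa = 1.99e20 Pa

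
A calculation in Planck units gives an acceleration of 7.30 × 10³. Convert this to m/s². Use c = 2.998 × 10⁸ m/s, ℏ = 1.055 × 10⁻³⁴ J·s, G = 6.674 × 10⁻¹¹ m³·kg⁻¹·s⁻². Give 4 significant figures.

One Planck acceleration: a_P = √(c⁷/(ℏG)) = 5.560 × 10⁵¹ m/s².
7.30 × 10³ × 5.560 × 10⁵¹ m/s² = 4.059 × 10⁵⁵ m/s²

4.059 × 10⁵⁵ m/s²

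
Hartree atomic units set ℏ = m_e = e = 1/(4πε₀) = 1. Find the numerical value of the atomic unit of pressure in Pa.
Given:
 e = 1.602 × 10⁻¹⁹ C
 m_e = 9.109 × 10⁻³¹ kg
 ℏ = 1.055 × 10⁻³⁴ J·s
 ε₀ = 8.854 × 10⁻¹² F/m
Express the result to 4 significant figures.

2.929 × 10¹³ Pa

From ℏ = m_e = e = 1/(4πε₀) = 1 the pressure scale is P_au = E_h/a₀³ = m_e⁴e¹⁰/((4πε₀)⁵ℏ⁸).
E_h = 4.354 × 10⁻¹⁸ J
a₀ = 5.297 × 10⁻¹¹ m
E_h/a₀³ = 2.929 × 10¹³ Pa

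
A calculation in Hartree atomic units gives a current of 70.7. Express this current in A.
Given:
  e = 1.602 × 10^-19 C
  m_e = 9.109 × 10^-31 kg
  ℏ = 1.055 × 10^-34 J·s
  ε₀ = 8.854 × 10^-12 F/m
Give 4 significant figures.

0.4675 A

One atomic unit of electric current: I_au = e E_h/ℏ = m_e e⁵/((4πε₀)²ℏ³) = 6.612 × 10^-3 A.
70.7 × 6.612 × 10^-3 A = 0.4675 A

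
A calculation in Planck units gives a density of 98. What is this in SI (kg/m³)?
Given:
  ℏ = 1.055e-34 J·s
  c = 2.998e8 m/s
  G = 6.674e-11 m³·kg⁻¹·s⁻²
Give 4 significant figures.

One Planck density: ρ_P = c⁵/(ℏG²) = 5.154e96 kg/m³.
98 × 5.154e96 kg/m³ = 5.051e98 kg/m³

5.051e98 kg/m³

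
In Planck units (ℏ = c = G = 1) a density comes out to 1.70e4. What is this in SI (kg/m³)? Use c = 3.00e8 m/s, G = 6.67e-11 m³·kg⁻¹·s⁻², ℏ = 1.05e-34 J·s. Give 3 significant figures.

8.84e100 kg/m³

One Planck density: ρ_P = c⁵/(ℏG²) = 5.20e96 kg/m³.
1.70e4 × 5.20e96 kg/m³ = 8.84e100 kg/m³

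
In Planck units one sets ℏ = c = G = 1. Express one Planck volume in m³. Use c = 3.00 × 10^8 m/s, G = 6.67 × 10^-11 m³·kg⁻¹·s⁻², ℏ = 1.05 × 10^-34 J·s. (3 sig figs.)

V_P = (ℏG/c³)^(3/2)
  = √(1.75 × 10^-209)
  = 4.18 × 10^-105 m³

4.18 × 10^-105 m³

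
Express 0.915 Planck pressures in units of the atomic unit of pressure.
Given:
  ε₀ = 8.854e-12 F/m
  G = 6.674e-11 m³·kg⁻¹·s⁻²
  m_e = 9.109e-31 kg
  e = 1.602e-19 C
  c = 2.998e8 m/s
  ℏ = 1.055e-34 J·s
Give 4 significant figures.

Planck pressure: p_P = c⁷/(ℏG²) = 4.632e113 Pa
atomic unit of pressure: P_au = E_h/a₀³ = m_e⁴e¹⁰/((4πε₀)⁵ℏ⁸) = 2.929e13 Pa
0.915 × 4.632e113 / 2.929e13 = 1.447e100

1.447e100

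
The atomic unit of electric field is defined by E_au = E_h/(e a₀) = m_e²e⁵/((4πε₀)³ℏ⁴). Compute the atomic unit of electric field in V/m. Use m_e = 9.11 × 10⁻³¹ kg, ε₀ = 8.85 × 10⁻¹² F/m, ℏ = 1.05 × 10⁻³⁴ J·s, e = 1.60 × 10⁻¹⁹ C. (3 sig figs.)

E_au = E_h/(e a₀) = m_e²e⁵/((4πε₀)³ℏ⁴)
E_h = 4.38 × 10⁻¹⁸ J
a₀ = 5.26 × 10⁻¹¹ m
E_h/(e·a₀) = 5.20 × 10¹¹ V/m

5.20 × 10¹¹ V/m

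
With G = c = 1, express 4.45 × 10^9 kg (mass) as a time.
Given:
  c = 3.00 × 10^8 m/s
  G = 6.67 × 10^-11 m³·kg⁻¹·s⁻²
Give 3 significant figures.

1.10 × 10^-26 s

Mass → time via G/c³.
4.45 × 10^9 kg × (G/c³) = 1.10 × 10^-26 s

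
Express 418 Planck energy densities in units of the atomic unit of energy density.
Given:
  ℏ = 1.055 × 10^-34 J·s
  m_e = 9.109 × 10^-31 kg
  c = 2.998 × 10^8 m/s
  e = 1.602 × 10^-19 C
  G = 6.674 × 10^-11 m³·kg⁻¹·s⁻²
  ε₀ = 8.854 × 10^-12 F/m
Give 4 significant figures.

Planck energy density: u_P = c⁷/(ℏG²) = 4.632 × 10^113 J/m³
atomic unit of energy density: u_au = E_h/a₀³ = m_e⁴e¹⁰/((4πε₀)⁵ℏ⁸) = 2.929 × 10^13 J/m³
418 × 4.632 × 10^113 / 2.929 × 10^13 = 6.610 × 10^102

6.610 × 10^102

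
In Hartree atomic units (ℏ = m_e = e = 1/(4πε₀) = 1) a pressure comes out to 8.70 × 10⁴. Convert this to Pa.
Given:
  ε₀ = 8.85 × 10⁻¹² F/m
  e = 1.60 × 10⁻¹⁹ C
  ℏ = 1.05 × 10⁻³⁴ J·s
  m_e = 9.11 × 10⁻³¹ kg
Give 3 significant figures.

One atomic unit of pressure: P_au = E_h/a₀³ = m_e⁴e¹⁰/((4πε₀)⁵ℏ⁸) = 3.01 × 10¹³ Pa.
8.70 × 10⁴ × 3.01 × 10¹³ Pa = 2.62 × 10¹⁸ Pa

2.62 × 10¹⁸ Pa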